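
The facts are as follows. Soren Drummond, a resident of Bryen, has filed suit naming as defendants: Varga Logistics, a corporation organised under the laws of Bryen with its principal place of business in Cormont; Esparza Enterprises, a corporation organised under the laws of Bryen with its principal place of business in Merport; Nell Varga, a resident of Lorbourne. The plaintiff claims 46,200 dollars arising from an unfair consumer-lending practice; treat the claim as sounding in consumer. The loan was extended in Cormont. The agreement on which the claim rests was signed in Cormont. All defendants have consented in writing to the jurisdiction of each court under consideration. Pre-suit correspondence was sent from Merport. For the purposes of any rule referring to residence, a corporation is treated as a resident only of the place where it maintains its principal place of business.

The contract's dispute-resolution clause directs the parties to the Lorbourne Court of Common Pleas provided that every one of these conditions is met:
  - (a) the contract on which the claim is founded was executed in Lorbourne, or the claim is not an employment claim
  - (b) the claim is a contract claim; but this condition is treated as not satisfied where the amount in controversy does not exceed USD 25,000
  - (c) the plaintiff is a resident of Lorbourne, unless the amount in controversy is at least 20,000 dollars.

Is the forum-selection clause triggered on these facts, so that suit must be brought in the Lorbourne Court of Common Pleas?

The Lorbourne Court of Common Pleas:
  (a) The claim is a consumer claim, not an employment claim — that alternative is enough. Satisfied.
  (b) The claim is a consumer claim, not a contract claim. Not met.
  (c) The plaintiff resides in Bryen, not Lorbourne. However, the amount in controversy is 46,200 dollars, which meets the $20,000 floor, so the 'unless' proviso supplies this condition. Satisfied.
  → Forum clause is not triggered.

No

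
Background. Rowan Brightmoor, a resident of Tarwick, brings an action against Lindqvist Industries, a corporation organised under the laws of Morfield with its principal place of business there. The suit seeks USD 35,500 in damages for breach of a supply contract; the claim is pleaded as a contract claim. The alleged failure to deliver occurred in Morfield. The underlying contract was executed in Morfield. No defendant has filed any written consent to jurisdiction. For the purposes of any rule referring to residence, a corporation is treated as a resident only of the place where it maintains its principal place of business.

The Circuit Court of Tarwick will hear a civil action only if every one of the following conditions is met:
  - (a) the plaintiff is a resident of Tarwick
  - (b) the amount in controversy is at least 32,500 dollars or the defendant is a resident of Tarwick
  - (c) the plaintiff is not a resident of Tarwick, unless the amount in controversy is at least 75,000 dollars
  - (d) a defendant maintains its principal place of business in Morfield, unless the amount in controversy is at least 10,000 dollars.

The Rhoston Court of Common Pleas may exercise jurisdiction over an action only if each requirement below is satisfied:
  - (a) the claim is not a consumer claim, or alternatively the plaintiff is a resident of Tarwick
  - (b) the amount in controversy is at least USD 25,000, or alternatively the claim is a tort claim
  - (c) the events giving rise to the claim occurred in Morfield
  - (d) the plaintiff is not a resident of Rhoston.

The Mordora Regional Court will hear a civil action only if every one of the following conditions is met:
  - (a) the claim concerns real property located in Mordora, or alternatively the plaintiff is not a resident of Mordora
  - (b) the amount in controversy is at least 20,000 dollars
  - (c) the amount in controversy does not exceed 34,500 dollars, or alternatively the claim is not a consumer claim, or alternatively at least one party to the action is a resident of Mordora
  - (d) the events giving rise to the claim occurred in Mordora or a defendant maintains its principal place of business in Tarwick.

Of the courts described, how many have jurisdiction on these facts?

The Circuit Court of Tarwick:
  (a) The plaintiff resides in Tarwick. Condition met.
  (b) The amount in controversy is $35,500, which meets the USD 32,500 floor, so this disjunct is met. Met.
  (c) The plaintiff resides in Tarwick. Nor does the 'unless' clause help: the amount in controversy is USD 35,500, below the $75,000 floor. Not satisfied.
  (d) Lindqvist Industries has its principal place of business in Morfield. Condition met.
  → At least one condition fails; no jurisdiction.
The Rhoston Court of Common Pleas:
  (a) The claim is a contract claim, not a consumer claim, which satisfies one of the alternatives. Condition met.
  (b) The amount in controversy is $35,500, which meets the USD 25,000 floor, so this disjunct is met. Met.
  (c) The operative events occurred in Morfield. Met.
  (d) The plaintiff resides in Tarwick, which is not Rhoston. Satisfied.
  → All conditions met; jurisdiction exists.
The Mordora Regional Court:
  (a) The plaintiff resides in Tarwick, which is not Mordora — that alternative is enough. Satisfied.
  (b) The amount in controversy is USD 35,500, which meets the $20,000 floor. Satisfied.
  (c) The claim is a contract claim, not a consumer claim, which satisfies one of the alternatives. Met.
  (d) The operative events occurred in Morfield, not Mordora; the corporate defendant(s) have their principal place of business in Morfield, not Tarwick — none of the alternatives is met. Fails.
  → Not every requirement is met — no jurisdiction.
Courts with jurisdiction: the Rhoston Court of Common Pleas — 1 in total.

1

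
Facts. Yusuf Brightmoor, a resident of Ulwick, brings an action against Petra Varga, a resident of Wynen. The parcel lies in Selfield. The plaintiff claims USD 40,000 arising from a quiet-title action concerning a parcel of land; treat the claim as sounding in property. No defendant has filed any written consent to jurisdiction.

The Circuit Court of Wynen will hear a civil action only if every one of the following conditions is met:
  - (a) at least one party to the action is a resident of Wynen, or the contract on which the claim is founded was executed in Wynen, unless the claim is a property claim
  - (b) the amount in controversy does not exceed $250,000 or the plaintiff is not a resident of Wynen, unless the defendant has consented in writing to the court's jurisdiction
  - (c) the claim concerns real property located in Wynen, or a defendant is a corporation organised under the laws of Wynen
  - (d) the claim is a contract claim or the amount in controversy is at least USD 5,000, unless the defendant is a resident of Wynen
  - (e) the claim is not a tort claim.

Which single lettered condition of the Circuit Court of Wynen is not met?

The Circuit Court of Wynen:
  (a) Petra Varga resides in Wynen, so one alternative holds. Satisfied.
  (b) The amount in controversy is USD 40,000, within the USD 250,000 ceiling — that alternative is enough. Met.
  (c) The property lies in Selfield, not Wynen; no defendant is a corporation — no alternative holds. Condition not met.
  (d) The amount in controversy is USD 40,000, which meets the 5,000 dollars floor, which satisfies one of the alternatives. Condition met.
  (e) The claim is a property claim, not a tort claim. Met.
Only condition (c) fails.

(c)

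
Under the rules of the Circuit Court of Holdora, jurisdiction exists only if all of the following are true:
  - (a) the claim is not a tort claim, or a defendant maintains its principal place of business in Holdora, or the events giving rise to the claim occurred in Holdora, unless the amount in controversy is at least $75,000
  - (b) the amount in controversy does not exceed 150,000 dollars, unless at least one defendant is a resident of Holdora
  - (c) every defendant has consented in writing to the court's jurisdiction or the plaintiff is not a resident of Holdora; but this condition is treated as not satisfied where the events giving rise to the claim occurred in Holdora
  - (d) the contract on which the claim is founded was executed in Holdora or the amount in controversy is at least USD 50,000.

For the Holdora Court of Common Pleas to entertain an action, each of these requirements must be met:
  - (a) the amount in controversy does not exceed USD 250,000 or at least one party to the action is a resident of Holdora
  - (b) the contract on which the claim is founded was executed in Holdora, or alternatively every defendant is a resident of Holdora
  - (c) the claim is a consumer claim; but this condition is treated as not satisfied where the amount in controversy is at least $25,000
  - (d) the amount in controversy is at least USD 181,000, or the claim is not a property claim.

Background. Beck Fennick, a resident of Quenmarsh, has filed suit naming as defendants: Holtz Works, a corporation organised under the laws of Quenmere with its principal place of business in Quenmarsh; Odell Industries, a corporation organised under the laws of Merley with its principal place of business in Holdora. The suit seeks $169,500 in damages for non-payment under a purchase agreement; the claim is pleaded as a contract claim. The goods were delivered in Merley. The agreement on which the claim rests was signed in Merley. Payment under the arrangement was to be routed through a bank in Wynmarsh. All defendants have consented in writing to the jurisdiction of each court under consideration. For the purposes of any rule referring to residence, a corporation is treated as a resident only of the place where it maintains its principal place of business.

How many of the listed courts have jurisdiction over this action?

1

The Circuit Court of Holdora:
  (a) The claim is a contract claim, not a tort claim, so this disjunct is met. Satisfied.
  (b) The amount in controversy is USD 169,500, above the $150,000 ceiling. However, Odell Industries resides in Holdora, so the 'unless' proviso supplies this condition. Condition met.
  (c) Every defendant has filed written consent, so this disjunct is met. The exception is not triggered, since the operative events occurred in Merley, not Holdora. Met.
  (d) The amount in controversy is 169,500 dollars, which meets the USD 50,000 floor — that alternative is enough. Condition met.
  → The court has jurisdiction.
The Holdora Court of Common Pleas:
  (a) The amount in controversy is $169,500, within the $250,000 ceiling, which satisfies one of the alternatives. Met.
  (b) The contract was executed in Merley, not Holdora; the defendants reside as follows — Holtz Works in Quenmarsh, Odell Industries in Holdora — not all in Holdora — none of the alternatives is met. Not satisfied.
  (c) The claim is a contract claim, not a consumer claim. Not met.
  (d) The claim is a contract claim, not a property claim, so this disjunct is met. Satisfied.
  → No jurisdiction.
Courts with jurisdiction: the Circuit Court of Holdora — 1 in total.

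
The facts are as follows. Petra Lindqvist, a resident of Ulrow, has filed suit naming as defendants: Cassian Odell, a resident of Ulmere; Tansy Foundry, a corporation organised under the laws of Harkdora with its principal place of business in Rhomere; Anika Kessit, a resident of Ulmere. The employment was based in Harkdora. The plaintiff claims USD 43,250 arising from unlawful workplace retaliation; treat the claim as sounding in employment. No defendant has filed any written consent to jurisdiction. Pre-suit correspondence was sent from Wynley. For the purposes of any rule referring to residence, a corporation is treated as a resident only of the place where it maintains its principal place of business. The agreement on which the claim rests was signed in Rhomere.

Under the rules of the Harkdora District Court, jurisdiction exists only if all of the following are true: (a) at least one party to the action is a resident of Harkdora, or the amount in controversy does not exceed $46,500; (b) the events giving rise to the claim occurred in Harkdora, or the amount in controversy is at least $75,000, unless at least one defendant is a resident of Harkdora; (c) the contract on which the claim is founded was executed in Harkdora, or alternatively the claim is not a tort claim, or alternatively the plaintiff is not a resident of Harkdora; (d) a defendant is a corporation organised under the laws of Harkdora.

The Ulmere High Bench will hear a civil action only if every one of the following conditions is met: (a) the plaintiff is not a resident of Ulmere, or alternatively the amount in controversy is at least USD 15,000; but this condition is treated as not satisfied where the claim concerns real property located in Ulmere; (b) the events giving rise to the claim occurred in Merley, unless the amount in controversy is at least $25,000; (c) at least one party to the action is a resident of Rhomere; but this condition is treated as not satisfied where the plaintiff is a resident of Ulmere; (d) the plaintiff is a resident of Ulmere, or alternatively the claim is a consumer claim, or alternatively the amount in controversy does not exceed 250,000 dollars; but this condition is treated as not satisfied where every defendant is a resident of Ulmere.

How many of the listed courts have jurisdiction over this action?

The Harkdora District Court:
  (a) The amount in controversy is USD 43,250, within the $46,500 ceiling, so one alternative holds. Satisfied.
  (b) The operative events occurred in Harkdora, so one alternative holds. Met.
  (c) The claim is an employment claim, not a tort claim, which satisfies one of the alternatives. Condition met.
  (d) Tansy Foundry is organised under the laws of Harkdora. Met.
  → Every requirement is satisfied — jurisdiction.
The Ulmere High Bench:
  (a) The plaintiff resides in Ulrow, which is not Ulmere — that alternative is enough. The carve-out does not apply: the claim does not concern real property. Satisfied.
  (b) The operative events occurred in Harkdora, not Merley. The proviso rescues it, though: the amount in controversy is USD 43,250, which meets the USD 25,000 floor. Met.
  (c) Tansy Foundry resides in Rhomere. The exception is not triggered, since the plaintiff resides in Ulrow, not Ulmere. Satisfied.
  (d) The amount in controversy is 43,250 dollars, within the USD 250,000 ceiling — that alternative is enough. And the carve-out is inapplicable — the defendants reside as follows — Cassian Odell in Ulmere, Tansy Foundry in Rhomere, Anika Kessit in Ulmere — not all in Ulmere. Condition met.
  → Every requirement is satisfied — jurisdiction.
Courts with jurisdiction: the Harkdora District Court, the Ulmere High Bench — 2 in total.

2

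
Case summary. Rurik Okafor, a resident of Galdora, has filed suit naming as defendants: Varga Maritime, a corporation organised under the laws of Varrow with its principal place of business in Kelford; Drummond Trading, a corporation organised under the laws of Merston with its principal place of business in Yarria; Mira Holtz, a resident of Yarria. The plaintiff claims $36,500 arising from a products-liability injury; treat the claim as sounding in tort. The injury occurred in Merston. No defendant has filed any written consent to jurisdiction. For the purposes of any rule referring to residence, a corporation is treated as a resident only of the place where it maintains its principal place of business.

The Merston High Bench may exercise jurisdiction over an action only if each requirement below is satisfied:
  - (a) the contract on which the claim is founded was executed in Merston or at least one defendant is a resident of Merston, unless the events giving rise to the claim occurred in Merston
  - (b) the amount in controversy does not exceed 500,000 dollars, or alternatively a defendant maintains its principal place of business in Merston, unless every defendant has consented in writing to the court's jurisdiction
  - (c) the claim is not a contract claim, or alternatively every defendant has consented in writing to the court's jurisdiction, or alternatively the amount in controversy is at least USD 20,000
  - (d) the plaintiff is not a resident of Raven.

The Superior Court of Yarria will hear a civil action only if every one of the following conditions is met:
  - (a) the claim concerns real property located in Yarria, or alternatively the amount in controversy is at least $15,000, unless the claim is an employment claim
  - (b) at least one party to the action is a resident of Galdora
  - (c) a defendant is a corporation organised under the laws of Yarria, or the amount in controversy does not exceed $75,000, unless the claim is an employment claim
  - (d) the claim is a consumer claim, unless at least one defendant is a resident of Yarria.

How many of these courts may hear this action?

2

The Merston High Bench:
  (a) No contract (and hence no place of execution) is alleged; no defendant resides in Merston (they reside in Kelford, Yarria, Yarria) — no alternative holds. However, the operative events occurred in Merston, so the 'unless' proviso supplies this condition. Satisfied.
  (b) The amount in controversy is $36,500, within the USD 500,000 ceiling, which satisfies one of the alternatives. Condition met.
  (c) The claim is a tort claim, not a contract claim, so one alternative holds. Condition met.
  (d) The plaintiff resides in Galdora, which is not Raven. Condition met.
  → Every requirement is satisfied — jurisdiction.
The Superior Court of Yarria:
  (a) The amount in controversy is 36,500 dollars, which meets the USD 15,000 floor, so one alternative holds. Met.
  (b) Rurik Okafor resides in Galdora. Condition met.
  (c) The amount in controversy is 36,500 dollars, within the 75,000 dollars ceiling, so this disjunct is met. Satisfied.
  (d) The claim is a tort claim, not a consumer claim. But Drummond Trading resides in Yarria, and the 'unless' clause therefore excuses the requirement. Satisfied.
  → Jurisdiction lies.
Courts with jurisdiction: the Merston High Bench, the Superior Court of Yarria — 2 in total.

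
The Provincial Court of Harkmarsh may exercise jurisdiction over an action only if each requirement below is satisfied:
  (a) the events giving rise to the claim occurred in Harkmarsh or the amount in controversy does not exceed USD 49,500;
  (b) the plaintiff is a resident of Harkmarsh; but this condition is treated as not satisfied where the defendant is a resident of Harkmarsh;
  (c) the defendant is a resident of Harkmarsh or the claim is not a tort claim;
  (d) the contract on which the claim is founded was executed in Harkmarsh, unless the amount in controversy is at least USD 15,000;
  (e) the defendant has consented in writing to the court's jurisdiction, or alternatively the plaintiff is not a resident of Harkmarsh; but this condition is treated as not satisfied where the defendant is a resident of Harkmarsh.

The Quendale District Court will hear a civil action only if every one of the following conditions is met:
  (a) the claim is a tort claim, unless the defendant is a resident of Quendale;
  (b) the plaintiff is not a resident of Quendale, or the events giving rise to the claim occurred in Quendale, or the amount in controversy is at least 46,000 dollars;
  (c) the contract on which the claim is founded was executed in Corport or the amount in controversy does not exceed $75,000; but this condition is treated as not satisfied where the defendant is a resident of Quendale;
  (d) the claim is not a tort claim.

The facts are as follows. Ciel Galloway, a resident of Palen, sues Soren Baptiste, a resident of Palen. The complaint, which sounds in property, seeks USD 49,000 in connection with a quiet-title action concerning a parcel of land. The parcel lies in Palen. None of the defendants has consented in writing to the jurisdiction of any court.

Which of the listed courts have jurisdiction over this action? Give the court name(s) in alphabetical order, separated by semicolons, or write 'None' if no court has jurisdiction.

None

The Provincial Court of Harkmarsh:
  (a) The amount in controversy is 49,000 dollars, within the 49,500 dollars ceiling, which satisfies one of the alternatives. Satisfied.
  (b) The plaintiff resides in Palen, not Harkmarsh. Not satisfied.
  (c) The claim is a property claim, not a tort claim, so one alternative holds. Met.
  (d) No contract (and hence no place of execution) is alleged. But the amount in controversy is $49,000, which meets the 15,000 dollars floor, and the 'unless' clause therefore excuses the requirement. Condition met.
  (e) The plaintiff resides in Palen, which is not Harkmarsh, which satisfies one of the alternatives. The carve-out does not apply: the defendant resides in Palen, not Harkmarsh. Met.
  → No jurisdiction.
The Quendale District Court:
  (a) The claim is a property claim, not a tort claim. Nor does the 'unless' clause help: the defendant resides in Palen, not Quendale. Not satisfied.
  (b) The plaintiff resides in Palen, which is not Quendale, which satisfies one of the alternatives. Met.
  (c) The amount in controversy is $49,000, within the 75,000 dollars ceiling, which satisfies one of the alternatives. The exception is not triggered, since the defendant resides in Palen, not Quendale. Satisfied.
  (d) The claim is a property claim, not a tort claim. Satisfied.
  → At least one condition fails; no jurisdiction.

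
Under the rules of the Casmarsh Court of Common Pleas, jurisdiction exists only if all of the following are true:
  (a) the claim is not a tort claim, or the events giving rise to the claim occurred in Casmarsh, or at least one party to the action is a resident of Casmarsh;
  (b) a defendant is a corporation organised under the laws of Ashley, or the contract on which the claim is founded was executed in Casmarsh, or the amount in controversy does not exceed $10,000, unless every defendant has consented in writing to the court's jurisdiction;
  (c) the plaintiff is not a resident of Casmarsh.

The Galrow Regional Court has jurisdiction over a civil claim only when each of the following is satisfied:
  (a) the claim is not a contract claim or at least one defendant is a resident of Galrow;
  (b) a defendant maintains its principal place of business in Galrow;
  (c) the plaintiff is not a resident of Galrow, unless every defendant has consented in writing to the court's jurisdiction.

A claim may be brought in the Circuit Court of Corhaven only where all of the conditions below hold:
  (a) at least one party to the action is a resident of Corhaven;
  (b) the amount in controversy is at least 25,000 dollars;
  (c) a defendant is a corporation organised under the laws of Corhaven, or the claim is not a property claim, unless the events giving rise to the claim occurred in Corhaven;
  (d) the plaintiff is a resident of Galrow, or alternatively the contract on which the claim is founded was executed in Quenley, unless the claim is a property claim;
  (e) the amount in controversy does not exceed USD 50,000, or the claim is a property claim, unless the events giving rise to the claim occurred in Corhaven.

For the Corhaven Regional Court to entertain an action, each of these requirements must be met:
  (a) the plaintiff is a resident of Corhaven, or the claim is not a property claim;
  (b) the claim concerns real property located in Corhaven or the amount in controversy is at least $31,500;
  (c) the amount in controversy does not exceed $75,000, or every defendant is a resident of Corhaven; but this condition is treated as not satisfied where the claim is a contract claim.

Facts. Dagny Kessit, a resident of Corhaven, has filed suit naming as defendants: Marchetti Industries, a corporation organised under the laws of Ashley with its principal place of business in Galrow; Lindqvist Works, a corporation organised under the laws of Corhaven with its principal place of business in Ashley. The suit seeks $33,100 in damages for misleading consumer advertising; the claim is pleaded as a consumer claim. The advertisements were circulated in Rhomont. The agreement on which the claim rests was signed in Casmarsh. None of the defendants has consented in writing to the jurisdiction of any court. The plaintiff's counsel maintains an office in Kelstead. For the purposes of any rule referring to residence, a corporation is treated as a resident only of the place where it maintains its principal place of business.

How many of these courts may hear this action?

The Casmarsh Court of Common Pleas:
  (a) The claim is a consumer claim, not a tort claim, which satisfies one of the alternatives. Satisfied.
  (b) Marchetti Industries is organised under the laws of Ashley, which satisfies one of the alternatives. Satisfied.
  (c) The plaintiff resides in Corhaven, which is not Casmarsh. Condition met.
  → All conditions met; jurisdiction exists.
The Galrow Regional Court:
  (a) The claim is a consumer claim, not a contract claim — that alternative is enough. Met.
  (b) Marchetti Industries has its principal place of business in Galrow. Met.
  (c) The plaintiff resides in Corhaven, which is not Galrow. Satisfied.
  → All conditions met; jurisdiction exists.
The Circuit Court of Corhaven:
  (a) Dagny Kessit resides in Corhaven. Condition met.
  (b) The amount in controversy is USD 33,100, which meets the 25,000 dollars floor. Met.
  (c) Lindqvist Works is organised under the laws of Corhaven, so this disjunct is met. Satisfied.
  (d) The plaintiff resides in Corhaven, not Galrow; the contract was executed in Casmarsh, not Quenley — no alternative holds. The proviso offers no rescue either, since the claim is a consumer claim, not a property claim. Fails.
  (e) The amount in controversy is $33,100, within the 50,000 dollars ceiling — that alternative is enough. Satisfied.
  → Not every requirement is met — no jurisdiction.
The Corhaven Regional Court:
  (a) The plaintiff resides in Corhaven, which satisfies one of the alternatives. Met.
  (b) The amount in controversy is USD 33,100, which meets the USD 31,500 floor, so one alternative holds. Met.
  (c) The amount in controversy is 33,100 dollars, within the USD 75,000 ceiling — that alternative is enough. The exception is not triggered, since the claim is a consumer claim, not a contract claim. Condition met.
  → The court has jurisdiction.
Courts with jurisdiction: the Casmarsh Court of Common Pleas, the Galrow Regional Court, the Corhaven Regional Court — 3 in total.

3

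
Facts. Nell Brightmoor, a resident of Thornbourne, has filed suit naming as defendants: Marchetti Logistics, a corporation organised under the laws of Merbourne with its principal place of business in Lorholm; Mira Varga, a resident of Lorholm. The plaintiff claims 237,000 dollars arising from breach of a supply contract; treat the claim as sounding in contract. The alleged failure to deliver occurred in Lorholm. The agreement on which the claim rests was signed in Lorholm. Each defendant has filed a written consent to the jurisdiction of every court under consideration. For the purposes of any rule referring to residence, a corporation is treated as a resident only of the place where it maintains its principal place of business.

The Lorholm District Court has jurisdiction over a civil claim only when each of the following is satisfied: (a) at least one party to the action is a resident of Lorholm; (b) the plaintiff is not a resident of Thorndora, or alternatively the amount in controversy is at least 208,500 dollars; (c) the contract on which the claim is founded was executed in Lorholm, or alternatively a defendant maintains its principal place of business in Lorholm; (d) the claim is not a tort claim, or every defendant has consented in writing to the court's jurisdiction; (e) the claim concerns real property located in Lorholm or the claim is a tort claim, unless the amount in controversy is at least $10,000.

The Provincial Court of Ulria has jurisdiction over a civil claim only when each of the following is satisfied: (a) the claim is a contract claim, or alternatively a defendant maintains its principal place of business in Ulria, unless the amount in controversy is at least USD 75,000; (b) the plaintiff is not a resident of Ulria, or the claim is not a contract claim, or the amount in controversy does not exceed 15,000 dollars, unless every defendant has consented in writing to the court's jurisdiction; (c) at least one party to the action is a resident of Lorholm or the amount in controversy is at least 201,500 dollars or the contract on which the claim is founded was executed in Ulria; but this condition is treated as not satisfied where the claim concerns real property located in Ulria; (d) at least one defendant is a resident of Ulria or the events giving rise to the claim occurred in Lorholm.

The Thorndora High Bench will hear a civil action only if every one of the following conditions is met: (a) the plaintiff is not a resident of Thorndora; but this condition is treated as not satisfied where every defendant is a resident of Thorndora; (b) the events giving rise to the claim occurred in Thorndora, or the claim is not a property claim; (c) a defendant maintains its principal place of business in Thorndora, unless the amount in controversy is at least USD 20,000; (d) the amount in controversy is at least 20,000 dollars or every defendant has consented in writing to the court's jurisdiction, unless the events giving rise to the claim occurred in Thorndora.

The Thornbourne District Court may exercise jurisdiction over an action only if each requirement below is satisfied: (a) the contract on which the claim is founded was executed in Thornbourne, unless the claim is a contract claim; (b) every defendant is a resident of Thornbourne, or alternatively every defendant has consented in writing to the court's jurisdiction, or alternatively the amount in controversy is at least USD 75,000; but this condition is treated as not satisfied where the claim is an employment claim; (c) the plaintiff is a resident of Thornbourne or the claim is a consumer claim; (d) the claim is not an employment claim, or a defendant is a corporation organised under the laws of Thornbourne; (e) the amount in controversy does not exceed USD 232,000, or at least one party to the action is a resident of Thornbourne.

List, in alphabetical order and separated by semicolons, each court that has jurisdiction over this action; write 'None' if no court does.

the Lorholm District Court; the Provincial Court of Ulria; the Thornbourne District Court; the Thorndora High Bench

The Lorholm District Court:
  (a) Marchetti Logistics resides in Lorholm. Met.
  (b) The plaintiff resides in Thornbourne, which is not Thorndora, so one alternative holds. Satisfied.
  (c) The contract was executed in Lorholm, so one alternative holds. Condition met.
  (d) The claim is a contract claim, not a tort claim, so this disjunct is met. Condition met.
  (e) The claim does not concern real property; the claim is a contract claim, not a tort claim — none of the alternatives is met. However, the amount in controversy is 237,000 dollars, which meets the $10,000 floor, so the 'unless' proviso supplies this condition. Satisfied.
  → Every requirement is satisfied — jurisdiction.
The Provincial Court of Ulria:
  (a) The claim is a contract claim, which satisfies one of the alternatives. Satisfied.
  (b) The plaintiff resides in Thornbourne, which is not Ulria, so one alternative holds. Satisfied.
  (c) Marchetti Logistics resides in Lorholm, so one alternative holds. The carve-out does not apply: the claim does not concern real property. Condition met.
  (d) The operative events occurred in Lorholm, which satisfies one of the alternatives. Satisfied.
  → All conditions met; jurisdiction exists.
The Thorndora High Bench:
  (a) The plaintiff resides in Thornbourne, which is not Thorndora. The carve-out does not apply: the defendants reside as follows — Marchetti Logistics in Lorholm, Mira Varga in Lorholm — not all in Thorndora. Met.
  (b) The claim is a contract claim, not a property claim, so one alternative holds. Met.
  (c) The corporate defendant(s) have their principal place of business in Lorholm, not Thorndora. The proviso rescues it, though: the amount in controversy is 237,000 dollars, which meets the 20,000 dollars floor. Met.
  (d) The amount in controversy is 237,000 dollars, which meets the 20,000 dollars floor — that alternative is enough. Met.
  → All conditions met; jurisdiction exists.
The Thornbourne District Court:
  (a) The contract was executed in Lorholm, not Thornbourne. But the claim is a contract claim, and the 'unless' clause therefore excuses the requirement. Satisfied.
  (b) Every defendant has filed written consent, so this disjunct is met. The carve-out does not apply: the claim is a contract claim, not an employment claim. Condition met.
  (c) The plaintiff resides in Thornbourne — that alternative is enough. Satisfied.
  (d) The claim is a contract claim, not an employment claim, which satisfies one of the alternatives. Met.
  (e) Nell Brightmoor resides in Thornbourne, so this disjunct is met. Met.
  → Jurisdiction lies.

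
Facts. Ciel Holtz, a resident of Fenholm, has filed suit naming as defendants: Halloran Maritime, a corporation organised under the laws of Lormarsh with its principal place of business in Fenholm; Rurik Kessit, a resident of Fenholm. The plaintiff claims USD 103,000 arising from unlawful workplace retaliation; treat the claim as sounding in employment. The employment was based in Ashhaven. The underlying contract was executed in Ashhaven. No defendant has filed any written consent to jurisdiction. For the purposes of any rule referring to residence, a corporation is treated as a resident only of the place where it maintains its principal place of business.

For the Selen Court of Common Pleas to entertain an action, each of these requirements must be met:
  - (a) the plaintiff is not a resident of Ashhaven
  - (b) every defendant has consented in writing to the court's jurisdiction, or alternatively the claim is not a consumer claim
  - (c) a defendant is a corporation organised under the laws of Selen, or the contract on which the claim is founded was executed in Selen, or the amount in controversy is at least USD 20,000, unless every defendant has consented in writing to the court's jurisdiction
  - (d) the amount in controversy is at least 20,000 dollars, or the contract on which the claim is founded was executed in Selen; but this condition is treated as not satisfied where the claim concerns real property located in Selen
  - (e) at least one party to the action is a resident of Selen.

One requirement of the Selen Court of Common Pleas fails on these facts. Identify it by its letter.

(e)

The Selen Court of Common Pleas:
  (a) The plaintiff resides in Fenholm, which is not Ashhaven. Condition met.
  (b) The claim is an employment claim, not a consumer claim, so this disjunct is met. Met.
  (c) The amount in controversy is 103,000 dollars, which meets the $20,000 floor, so one alternative holds. Satisfied.
  (d) The amount in controversy is $103,000, which meets the USD 20,000 floor, so one alternative holds. The carve-out does not apply: the claim does not concern real property. Satisfied.
  (e) No party resides in Selen. Condition not met.
Only condition (e) fails.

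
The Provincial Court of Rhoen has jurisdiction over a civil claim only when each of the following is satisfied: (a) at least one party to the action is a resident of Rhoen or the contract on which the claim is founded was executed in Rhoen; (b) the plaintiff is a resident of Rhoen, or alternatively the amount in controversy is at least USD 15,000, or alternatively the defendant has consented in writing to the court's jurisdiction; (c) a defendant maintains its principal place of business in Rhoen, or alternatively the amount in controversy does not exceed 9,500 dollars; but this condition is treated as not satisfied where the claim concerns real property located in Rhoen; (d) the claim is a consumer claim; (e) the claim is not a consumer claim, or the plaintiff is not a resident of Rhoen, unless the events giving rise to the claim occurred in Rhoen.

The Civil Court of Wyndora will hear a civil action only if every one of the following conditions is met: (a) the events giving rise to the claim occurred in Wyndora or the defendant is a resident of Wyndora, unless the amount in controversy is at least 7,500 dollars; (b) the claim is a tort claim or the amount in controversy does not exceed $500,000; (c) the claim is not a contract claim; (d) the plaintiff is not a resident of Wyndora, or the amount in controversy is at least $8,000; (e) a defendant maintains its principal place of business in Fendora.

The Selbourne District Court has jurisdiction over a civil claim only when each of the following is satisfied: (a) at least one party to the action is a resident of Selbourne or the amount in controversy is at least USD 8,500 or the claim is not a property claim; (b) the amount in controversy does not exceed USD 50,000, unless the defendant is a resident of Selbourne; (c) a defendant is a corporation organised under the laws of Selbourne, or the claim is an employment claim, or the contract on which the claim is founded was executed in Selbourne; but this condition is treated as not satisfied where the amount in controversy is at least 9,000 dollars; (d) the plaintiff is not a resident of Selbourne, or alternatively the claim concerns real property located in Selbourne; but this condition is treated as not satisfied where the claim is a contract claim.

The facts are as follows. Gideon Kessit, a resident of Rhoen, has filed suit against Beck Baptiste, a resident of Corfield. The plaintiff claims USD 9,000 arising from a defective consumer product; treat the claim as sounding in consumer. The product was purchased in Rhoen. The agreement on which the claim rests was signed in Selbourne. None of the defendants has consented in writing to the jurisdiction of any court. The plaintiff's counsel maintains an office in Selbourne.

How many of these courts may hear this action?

1

The Provincial Court of Rhoen:
  (a) Gideon Kessit resides in Rhoen, which satisfies one of the alternatives. Condition met.
  (b) The plaintiff resides in Rhoen, so this disjunct is met. Met.
  (c) The amount in controversy is 9,000 dollars, within the $9,500 ceiling, so this disjunct is met. And the carve-out is inapplicable — the claim does not concern real property. Condition met.
  (d) The claim is a consumer claim. Condition met.
  (e) The claim is a consumer claim; the plaintiff resides in Rhoen — none of the alternatives is met. The proviso rescues it, though: the operative events occurred in Rhoen. Condition met.
  → The court has jurisdiction.
The Civil Court of Wyndora:
  (a) The operative events occurred in Rhoen, not Wyndora; the defendant resides in Corfield, not Wyndora — every alternative fails. But the amount in controversy is $9,000, which meets the $7,500 floor, and the 'unless' clause therefore excuses the requirement. Met.
  (b) The amount in controversy is 9,000 dollars, within the 500,000 dollars ceiling, so this disjunct is met. Condition met.
  (c) The claim is a consumer claim, not a contract claim. Satisfied.
  (d) The plaintiff resides in Rhoen, which is not Wyndora, so one alternative holds. Condition met.
  (e) No defendant is a corporation. Not satisfied.
  → No jurisdiction.
The Selbourne District Court:
  (a) The amount in controversy is USD 9,000, which meets the USD 8,500 floor, which satisfies one of the alternatives. Satisfied.
  (b) The amount in controversy is 9,000 dollars, within the USD 50,000 ceiling. Met.
  (c) The contract was executed in Selbourne — that alternative is enough. But the carve-out bites: the amount in controversy is 9,000 dollars, which meets the 9,000 dollars floor. Condition not met.
  (d) The plaintiff resides in Rhoen, which is not Selbourne, which satisfies one of the alternatives. The carve-out does not apply: the claim is a consumer claim, not a contract claim. Satisfied.
  → At least one condition fails; no jurisdiction.
Courts with jurisdiction: the Provincial Court of Rhoen — 1 in total.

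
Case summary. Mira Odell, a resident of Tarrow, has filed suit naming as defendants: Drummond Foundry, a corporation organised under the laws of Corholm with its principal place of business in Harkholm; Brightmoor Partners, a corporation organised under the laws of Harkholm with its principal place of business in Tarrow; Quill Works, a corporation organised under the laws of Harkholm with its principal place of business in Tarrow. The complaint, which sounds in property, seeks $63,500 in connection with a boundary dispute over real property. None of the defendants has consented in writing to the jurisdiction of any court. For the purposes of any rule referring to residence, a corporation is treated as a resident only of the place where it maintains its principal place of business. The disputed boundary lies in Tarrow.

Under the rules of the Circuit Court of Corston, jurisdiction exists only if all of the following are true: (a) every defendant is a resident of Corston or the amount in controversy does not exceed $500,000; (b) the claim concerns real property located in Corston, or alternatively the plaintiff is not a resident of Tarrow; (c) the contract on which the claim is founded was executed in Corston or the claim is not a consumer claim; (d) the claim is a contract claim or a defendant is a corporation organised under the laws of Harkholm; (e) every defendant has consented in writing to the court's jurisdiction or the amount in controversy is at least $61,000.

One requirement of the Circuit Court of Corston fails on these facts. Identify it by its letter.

The Circuit Court of Corston:
  (a) The amount in controversy is 63,500 dollars, within the USD 500,000 ceiling, so one alternative holds. Condition met.
  (b) The property lies in Tarrow, not Corston; the plaintiff resides in Tarrow — none of the alternatives is met. Fails.
  (c) The claim is a property claim, not a consumer claim, so this disjunct is met. Met.
  (d) Brightmoor Partners is organised under the laws of Harkholm, which satisfies one of the alternatives. Satisfied.
  (e) The amount in controversy is 63,500 dollars, which meets the $61,000 floor — that alternative is enough. Condition met.
Only condition (b) fails.

(b)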